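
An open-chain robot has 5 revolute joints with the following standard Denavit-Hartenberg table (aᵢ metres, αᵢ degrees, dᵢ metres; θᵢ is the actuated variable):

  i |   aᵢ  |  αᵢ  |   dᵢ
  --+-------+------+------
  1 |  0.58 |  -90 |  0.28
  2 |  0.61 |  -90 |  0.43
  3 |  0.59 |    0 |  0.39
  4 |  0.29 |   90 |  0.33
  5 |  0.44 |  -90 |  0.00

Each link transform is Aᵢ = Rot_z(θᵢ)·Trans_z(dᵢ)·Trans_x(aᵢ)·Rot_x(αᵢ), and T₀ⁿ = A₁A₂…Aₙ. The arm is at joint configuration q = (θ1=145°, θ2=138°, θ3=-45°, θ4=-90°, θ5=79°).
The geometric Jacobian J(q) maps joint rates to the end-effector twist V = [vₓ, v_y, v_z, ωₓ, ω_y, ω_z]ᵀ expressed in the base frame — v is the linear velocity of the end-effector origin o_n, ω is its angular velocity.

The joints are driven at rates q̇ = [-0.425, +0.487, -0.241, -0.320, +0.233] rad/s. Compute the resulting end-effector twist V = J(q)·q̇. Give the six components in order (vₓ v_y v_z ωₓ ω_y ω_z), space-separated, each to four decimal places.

o_n = [-0.0170, -1.3451, 0.6257]
J₁: ẑ×o_n = [1.3451, -0.0170, 0.0000], ω = ẑ
J2: z=[-0.5736, -0.8192, 0.0000] o=[-0.4751, 0.3327, 0.2800] → [-0.2831, 0.1983, 1.3376, -0.5736, -0.8192, 0.0000]
J3: z=[0.5481, -0.3838, 0.7431] o=[-0.3504, -0.2796, -0.1282] → [0.5026, -0.1654, -0.4561, 0.5481, -0.3838, 0.7431]
J4: z=[0.5481, -0.3838, 0.7431] o=[-0.1220, -0.9488, -0.1175] → [0.0093, -0.3293, -0.1769, 0.5481, -0.3838, 0.7431]
J5: z=[-0.0249, 0.8806, 0.4731] o=[-0.1835, -1.1560, 0.2650] → [0.4071, 0.0878, -0.1420, -0.0249, 0.8806, 0.4731]
V = J·q̇ = [-0.7388, 0.2695, 0.7849, -0.5926, 0.0216, -0.7317]

-0.7388 0.2695 0.7849 -0.5926 0.0216 -0.7317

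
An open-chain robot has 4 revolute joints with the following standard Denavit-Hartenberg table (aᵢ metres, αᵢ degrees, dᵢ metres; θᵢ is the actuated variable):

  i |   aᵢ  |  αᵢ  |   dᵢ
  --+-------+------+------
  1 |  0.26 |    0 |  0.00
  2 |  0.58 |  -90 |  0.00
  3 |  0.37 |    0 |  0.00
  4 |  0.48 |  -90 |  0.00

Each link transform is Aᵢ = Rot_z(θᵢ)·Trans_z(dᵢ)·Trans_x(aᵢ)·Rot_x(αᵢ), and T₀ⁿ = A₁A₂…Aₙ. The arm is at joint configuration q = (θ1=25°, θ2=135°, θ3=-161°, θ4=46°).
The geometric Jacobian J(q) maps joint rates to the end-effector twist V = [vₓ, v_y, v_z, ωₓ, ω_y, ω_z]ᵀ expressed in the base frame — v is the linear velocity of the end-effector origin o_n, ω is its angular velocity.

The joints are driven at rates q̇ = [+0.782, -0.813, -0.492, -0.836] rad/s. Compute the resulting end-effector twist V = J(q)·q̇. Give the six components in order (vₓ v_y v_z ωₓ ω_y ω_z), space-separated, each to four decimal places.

o_n = [0.2100, 0.1192, 0.5555]
J₁: ẑ×o_n = [-0.1192, 0.2100, 0.0000], ω = ẑ
J2: z=[0.0000, 0.0000, 1.0000] o=[0.2356, 0.1099, 0.0000] → [-0.0093, -0.0257, 0.0000, 0.0000, 0.0000, 1.0000]
J3: z=[-0.3420, -0.9397, 0.0000] o=[-0.3094, 0.3083, 0.0000] → [-0.5220, 0.1900, 0.5527, -0.3420, -0.9397, 0.0000]
J4: z=[-0.3420, -0.9397, 0.0000] o=[0.0194, 0.1886, 0.1205] → [-0.4088, 0.1488, 0.2029, -0.3420, -0.9397, 0.0000]
V = J·q̇ = [0.5129, -0.0328, -0.4415, 0.4542, 1.2479, -0.0310]

0.5129 -0.0328 -0.4415 0.4542 1.2479 -0.0310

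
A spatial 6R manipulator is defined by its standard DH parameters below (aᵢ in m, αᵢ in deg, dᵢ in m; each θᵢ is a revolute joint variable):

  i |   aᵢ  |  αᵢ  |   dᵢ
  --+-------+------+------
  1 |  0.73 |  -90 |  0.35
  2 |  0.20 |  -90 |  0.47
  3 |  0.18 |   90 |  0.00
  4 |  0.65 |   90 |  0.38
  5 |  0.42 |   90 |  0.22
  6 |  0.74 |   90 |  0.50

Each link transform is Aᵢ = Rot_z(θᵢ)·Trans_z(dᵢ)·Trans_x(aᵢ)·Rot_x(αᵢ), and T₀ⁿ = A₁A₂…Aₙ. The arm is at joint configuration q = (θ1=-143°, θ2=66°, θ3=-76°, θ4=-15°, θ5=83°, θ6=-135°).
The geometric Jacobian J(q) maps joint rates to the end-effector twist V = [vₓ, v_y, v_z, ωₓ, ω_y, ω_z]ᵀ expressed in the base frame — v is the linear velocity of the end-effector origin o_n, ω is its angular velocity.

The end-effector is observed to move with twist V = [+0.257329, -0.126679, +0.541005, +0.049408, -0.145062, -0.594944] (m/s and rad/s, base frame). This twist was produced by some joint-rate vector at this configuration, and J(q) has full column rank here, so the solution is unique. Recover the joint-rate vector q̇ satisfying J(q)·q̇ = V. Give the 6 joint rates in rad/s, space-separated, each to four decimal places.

o_n = [0.4183, -1.9834, 0.0603]
J₁: ẑ×o_n = [1.9834, 0.4183, -0.0000], ω = ẑ
J2: z=[0.6018, -0.7986, 0.0000] o=[-0.5830, -0.4393, 0.3500] → [0.2313, 0.1743, -0.1295, 0.6018, -0.7986, 0.0000]
J3: z=[0.7296, 0.5498, -0.4067] o=[-0.3651, -0.8636, 0.1673] → [-0.5142, -0.2406, -1.2477, 0.7296, 0.5498, -0.4067]
J4: z=[0.4608, 0.0443, 0.8864] o=[-0.2742, -1.0138, 0.1275] → [0.8565, 0.6448, -0.4774, 0.4608, 0.0443, 0.8864]
J5: z=[-0.8355, -0.3152, 0.4501] o=[0.0955, -1.6132, 0.3940] → [0.2718, -0.1335, 0.4111, -0.8355, -0.3152, 0.4501]
J6: z=[0.2409, -0.9463, -0.2154] o=[0.1191, -1.7125, 0.8570] → [0.6956, 0.1275, 0.2180, 0.2409, -0.9463, -0.2154]
q̇ = J⁺·V = [0.3650, -0.2170, -0.3260, -0.7360, -0.7970, 0.3780]

0.3650 -0.2170 -0.3260 -0.7360 -0.7970 0.3780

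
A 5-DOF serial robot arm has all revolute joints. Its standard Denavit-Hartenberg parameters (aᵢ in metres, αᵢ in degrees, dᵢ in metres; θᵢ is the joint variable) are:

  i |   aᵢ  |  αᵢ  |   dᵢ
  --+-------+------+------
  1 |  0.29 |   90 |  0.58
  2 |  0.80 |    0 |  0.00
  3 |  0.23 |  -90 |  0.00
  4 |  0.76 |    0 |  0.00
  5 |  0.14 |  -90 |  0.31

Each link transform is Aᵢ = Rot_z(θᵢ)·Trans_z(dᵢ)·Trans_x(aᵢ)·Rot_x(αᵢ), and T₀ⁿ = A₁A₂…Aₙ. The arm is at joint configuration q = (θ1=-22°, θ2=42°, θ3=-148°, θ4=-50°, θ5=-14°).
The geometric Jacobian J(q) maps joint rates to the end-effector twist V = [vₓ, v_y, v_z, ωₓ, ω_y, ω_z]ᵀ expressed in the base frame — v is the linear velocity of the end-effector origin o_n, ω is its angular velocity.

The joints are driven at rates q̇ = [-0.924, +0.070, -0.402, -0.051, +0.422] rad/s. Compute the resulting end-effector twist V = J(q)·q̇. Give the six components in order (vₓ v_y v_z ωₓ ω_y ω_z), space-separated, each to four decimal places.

o_n = [0.6319, -1.0189, 0.2802]
J₁: ẑ×o_n = [1.0189, 0.6319, -0.0000], ω = ẑ
J2: z=[-0.3746, -0.9272, 0.0000] o=[0.2689, -0.1086, 0.5800] → [0.2780, -0.1123, 0.6775, -0.3746, -0.9272, 0.0000]
J3: z=[-0.3746, -0.9272, 0.0000] o=[0.8201, -0.3313, 1.1153] → [0.7743, -0.3128, 0.0830, -0.3746, -0.9272, 0.0000]
J4: z=[0.8913, -0.3601, -0.2756] o=[0.7613, -0.3076, 0.8942] → [0.0250, 0.5830, -0.6806, 0.8913, -0.3601, -0.2756]
J5: z=[0.8913, -0.3601, -0.2756] o=[0.4184, -0.7970, 0.4246] → [-0.0092, 0.0699, -0.1210, 0.8913, -0.3601, -0.2756]
V = J·q̇ = [-1.2384, -0.4662, -0.0023, 0.4550, 0.1742, -1.0263]

-1.2384 -0.4662 -0.0023 0.4550 0.1742 -1.0263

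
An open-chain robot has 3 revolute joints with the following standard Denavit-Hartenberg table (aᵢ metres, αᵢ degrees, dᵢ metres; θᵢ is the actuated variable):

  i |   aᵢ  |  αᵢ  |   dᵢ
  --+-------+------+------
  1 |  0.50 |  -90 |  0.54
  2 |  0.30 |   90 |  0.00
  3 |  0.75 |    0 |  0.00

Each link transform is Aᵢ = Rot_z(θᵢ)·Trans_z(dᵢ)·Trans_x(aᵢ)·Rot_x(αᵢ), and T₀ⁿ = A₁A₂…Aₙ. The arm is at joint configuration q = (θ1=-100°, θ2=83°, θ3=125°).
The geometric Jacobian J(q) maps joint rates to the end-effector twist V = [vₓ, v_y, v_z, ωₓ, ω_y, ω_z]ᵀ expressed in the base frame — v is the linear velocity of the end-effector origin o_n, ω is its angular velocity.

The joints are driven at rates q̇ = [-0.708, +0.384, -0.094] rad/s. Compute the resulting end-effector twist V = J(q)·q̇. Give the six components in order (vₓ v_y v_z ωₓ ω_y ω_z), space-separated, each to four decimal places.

o_n = [0.5210, -0.5835, 0.6692]
J₁: ẑ×o_n = [0.5835, 0.5210, -0.0000], ω = ẑ
J2: z=[0.9848, -0.1736, 0.0000] o=[-0.0868, -0.4924, 0.5400] → [-0.0224, -0.1272, 0.0159, 0.9848, -0.1736, 0.0000]
J3: z=[-0.1724, -0.9775, 0.1219] o=[-0.0932, -0.5284, 0.2422] → [-0.4106, 0.1484, 0.6098, -0.1724, -0.9775, 0.1219]
V = J·q̇ = [-0.3831, -0.4317, -0.0512, 0.3944, 0.0252, -0.7195]

-0.3831 -0.4317 -0.0512 0.3944 0.0252 -0.7195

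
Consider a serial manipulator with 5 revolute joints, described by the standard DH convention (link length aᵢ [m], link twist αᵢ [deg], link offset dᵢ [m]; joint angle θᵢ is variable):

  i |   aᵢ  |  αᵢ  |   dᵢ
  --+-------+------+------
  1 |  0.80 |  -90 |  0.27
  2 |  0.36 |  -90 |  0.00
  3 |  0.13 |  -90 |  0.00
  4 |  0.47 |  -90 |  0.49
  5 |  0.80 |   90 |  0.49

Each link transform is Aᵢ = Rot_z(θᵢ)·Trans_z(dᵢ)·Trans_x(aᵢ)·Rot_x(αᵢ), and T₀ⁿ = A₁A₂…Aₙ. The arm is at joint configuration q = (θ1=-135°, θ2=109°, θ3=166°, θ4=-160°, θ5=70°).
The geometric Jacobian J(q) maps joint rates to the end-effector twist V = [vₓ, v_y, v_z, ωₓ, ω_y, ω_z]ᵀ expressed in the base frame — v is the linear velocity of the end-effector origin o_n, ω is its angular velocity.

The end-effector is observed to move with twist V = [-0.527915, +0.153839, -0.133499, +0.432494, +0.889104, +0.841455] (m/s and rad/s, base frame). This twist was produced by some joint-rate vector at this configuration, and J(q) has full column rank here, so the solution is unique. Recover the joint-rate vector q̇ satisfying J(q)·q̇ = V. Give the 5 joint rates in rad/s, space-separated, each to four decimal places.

0.5700 -0.1080 0.9560 -0.2200 0.0170

o_n = [-0.0117, 0.2102, -0.2656]
J₁: ẑ×o_n = [-0.2102, -0.0117, 0.0000], ω = ẑ
J2: z=[0.7071, -0.7071, 0.0000] o=[-0.5657, -0.5657, 0.2700] → [0.3787, 0.3787, 0.9404, 0.7071, -0.7071, 0.0000]
J3: z=[0.6686, 0.6686, 0.3256] o=[-0.4828, -0.4828, -0.0704] → [-0.3562, 0.2839, 0.1484, 0.6686, 0.6686, 0.3256]
J4: z=[0.6304, -0.7418, 0.2287] o=[-0.5341, -0.4896, 0.0489] → [0.0732, 0.3177, 0.8287, 0.6304, -0.7418, 0.2287]
J5: z=[0.4934, 0.6104, 0.6197] o=[0.0565, -0.7225, -0.1919] → [-0.6230, -0.0059, 0.5018, 0.4934, 0.6104, 0.6197]
q̇ = J⁺·V = [0.5700, -0.1080, 0.9560, -0.2200, 0.0170]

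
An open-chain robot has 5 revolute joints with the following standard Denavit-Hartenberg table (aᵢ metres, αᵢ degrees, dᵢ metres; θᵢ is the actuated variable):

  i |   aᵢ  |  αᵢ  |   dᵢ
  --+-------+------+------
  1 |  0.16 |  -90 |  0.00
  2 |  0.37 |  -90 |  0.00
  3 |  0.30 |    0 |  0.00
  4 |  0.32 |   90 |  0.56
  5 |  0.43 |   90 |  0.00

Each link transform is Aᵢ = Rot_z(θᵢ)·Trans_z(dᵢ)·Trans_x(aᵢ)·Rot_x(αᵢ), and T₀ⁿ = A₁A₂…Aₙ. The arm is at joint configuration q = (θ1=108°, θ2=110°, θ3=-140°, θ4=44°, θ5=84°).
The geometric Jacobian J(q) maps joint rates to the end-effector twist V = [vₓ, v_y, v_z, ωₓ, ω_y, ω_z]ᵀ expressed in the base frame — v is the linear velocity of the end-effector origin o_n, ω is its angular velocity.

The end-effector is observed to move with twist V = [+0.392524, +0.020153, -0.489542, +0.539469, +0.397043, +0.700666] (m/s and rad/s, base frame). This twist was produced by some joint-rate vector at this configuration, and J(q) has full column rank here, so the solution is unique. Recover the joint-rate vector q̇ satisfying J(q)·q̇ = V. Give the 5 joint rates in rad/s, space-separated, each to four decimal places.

o_n = [-0.2804, -0.9354, 0.2419]
J₁: ẑ×o_n = [0.9354, -0.2804, 0.0000], ω = ẑ
J2: z=[-0.9511, -0.3090, 0.0000] o=[-0.0494, 0.1522, 0.0000] → [-0.0748, 0.2301, 0.9630, -0.9511, -0.3090, 0.0000]
J3: z=[0.2904, -0.8937, 0.3420] o=[-0.0103, 0.0318, -0.3477] → [-0.1961, -0.2636, -0.5223, 0.2904, -0.8937, 0.3420]
J4: z=[0.2904, -0.8937, 0.3420] o=[-0.2180, 0.0470, -0.1317] → [0.0021, -0.1298, -0.3411, 0.2904, -0.8937, 0.3420]
J5: z=[-0.0057, 0.3558, 0.9345] o=[-0.3616, -0.5410, 0.0912] → [0.4223, 0.0767, -0.0266, -0.0057, 0.3558, 0.9345]
q̇ = J⁺·V = [-0.1010, -0.5490, -0.4810, 0.5570, 0.8300]

-0.1010 -0.5490 -0.4810 0.5570 0.8300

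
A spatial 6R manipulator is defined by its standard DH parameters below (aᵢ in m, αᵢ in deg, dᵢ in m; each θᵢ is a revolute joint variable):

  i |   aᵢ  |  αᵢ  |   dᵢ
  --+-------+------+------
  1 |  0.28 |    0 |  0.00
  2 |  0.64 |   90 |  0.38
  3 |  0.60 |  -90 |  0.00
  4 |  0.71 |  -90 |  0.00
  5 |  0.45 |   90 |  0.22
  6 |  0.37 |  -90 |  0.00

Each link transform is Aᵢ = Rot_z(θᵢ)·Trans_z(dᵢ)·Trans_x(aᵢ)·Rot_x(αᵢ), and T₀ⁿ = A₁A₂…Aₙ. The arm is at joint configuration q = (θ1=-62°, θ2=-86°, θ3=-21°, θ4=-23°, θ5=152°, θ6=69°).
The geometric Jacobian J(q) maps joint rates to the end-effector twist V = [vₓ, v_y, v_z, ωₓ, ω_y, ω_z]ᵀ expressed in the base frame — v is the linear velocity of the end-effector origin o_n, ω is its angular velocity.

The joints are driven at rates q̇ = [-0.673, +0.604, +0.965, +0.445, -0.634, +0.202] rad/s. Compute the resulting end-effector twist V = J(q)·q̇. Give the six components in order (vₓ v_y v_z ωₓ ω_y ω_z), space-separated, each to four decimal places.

-0.6239 -0.3854 0.5228 -0.7943 1.3734 0.2374

o_n = [-0.8854, -1.4062, -0.2341]
J₁: ẑ×o_n = [1.4062, -0.8854, 0.0000], ω = ẑ
J2: z=[0.0000, 0.0000, 1.0000] o=[0.1315, -0.2472, 0.0000] → [1.1590, -1.0168, 0.0000, 0.0000, 0.0000, 1.0000]
J3: z=[-0.5299, 0.8480, 0.0000] o=[-0.4113, -0.5864, 0.3800] → [-0.5208, -0.3254, 0.8365, -0.5299, 0.8480, 0.0000]
J4: z=[-0.3039, -0.1899, 0.9336] o=[-0.8863, -0.8832, 0.1650] → [0.5640, -0.1204, 0.1591, -0.3039, -0.1899, 0.9336]
J5: z=[0.1784, -0.9739, -0.1400] o=[-1.5508, -0.9713, -0.0692] → [0.0996, -0.0638, 0.5705, 0.1784, -0.9739, -0.1400]
J6: z=[-0.1710, 0.1094, -0.9792] o=[-1.0755, -1.0961, -0.1662] → [-0.3110, -0.1978, 0.0322, -0.1710, 0.1094, -0.9792]
V = J·q̇ = [-0.6239, -0.3854, 0.5228, -0.7943, 1.3734, 0.2374]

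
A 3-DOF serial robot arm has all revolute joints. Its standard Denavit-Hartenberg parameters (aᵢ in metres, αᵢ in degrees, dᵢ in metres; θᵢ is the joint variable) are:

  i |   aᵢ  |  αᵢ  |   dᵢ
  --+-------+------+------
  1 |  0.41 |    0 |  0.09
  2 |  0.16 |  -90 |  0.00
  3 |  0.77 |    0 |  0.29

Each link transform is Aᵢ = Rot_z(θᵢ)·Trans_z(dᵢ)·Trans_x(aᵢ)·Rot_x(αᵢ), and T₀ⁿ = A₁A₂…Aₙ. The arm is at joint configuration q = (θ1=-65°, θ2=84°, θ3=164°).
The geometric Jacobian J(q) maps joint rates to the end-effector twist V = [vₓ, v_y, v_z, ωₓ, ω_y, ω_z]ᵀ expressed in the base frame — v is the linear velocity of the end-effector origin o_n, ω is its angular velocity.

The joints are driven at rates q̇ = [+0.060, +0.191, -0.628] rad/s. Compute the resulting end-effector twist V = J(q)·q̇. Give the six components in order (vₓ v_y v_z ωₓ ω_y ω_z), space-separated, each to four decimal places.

0.1269 -0.1076 -0.4648 0.2045 -0.5938 0.2510

o_n = [-0.4697, -0.2863, -0.1222]
J₁: ẑ×o_n = [0.2863, -0.4697, 0.0000], ω = ẑ
J2: z=[0.0000, 0.0000, 1.0000] o=[0.1733, -0.3716, 0.0900] → [-0.0853, -0.6430, 0.0000, 0.0000, 0.0000, 1.0000]
J3: z=[-0.3256, 0.9455, 0.0000] o=[0.3246, -0.3195, 0.0900] → [-0.2007, -0.0691, 0.7402, -0.3256, 0.9455, 0.0000]
V = J·q̇ = [0.1269, -0.1076, -0.4648, 0.2045, -0.5938, 0.2510]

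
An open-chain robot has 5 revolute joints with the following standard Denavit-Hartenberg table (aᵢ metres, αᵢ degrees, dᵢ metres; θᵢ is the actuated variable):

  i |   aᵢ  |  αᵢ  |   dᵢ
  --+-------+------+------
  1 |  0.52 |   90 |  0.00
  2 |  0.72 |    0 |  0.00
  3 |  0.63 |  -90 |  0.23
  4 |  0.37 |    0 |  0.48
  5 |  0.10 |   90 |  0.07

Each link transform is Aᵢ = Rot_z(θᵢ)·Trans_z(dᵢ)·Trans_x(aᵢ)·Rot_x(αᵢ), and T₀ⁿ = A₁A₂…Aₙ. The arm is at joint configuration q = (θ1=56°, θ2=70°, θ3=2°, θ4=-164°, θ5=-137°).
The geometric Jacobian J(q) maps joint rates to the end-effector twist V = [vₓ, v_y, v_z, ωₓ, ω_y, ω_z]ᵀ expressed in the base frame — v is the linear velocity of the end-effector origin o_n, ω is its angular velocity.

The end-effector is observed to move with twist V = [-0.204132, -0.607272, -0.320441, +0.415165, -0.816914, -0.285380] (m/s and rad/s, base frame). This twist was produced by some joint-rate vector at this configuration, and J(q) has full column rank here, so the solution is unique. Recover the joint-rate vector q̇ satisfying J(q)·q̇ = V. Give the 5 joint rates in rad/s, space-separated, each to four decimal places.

o_n = [0.3965, 0.1474, 1.1564]
J₁: ẑ×o_n = [-0.1474, 0.3965, 0.0000], ω = ẑ
J2: z=[0.8290, -0.5592, 0.0000] o=[0.2908, 0.4311, 0.0000] → [-0.6467, -0.9587, -0.1761, 0.8290, -0.5592, 0.0000]
J3: z=[0.8290, -0.5592, 0.0000] o=[0.4285, 0.6353, 0.6766] → [-0.2683, -0.3978, -0.4224, 0.8290, -0.5592, 0.0000]
J4: z=[-0.5318, -0.7885, 0.3090] o=[0.7280, 0.6680, 1.2757] → [0.2550, -0.1659, 0.0155, -0.5318, -0.7885, 0.3090]
J5: z=[-0.5318, -0.7885, 0.3090] o=[0.4958, 0.1414, 1.0858] → [-0.0575, 0.0068, -0.0815, -0.5318, -0.7885, 0.3090]
q̇ = J⁺·V = [-0.4300, 0.1760, 0.6250, 0.1310, 0.3370]

-0.4300 0.1760 0.6250 0.1310 0.3370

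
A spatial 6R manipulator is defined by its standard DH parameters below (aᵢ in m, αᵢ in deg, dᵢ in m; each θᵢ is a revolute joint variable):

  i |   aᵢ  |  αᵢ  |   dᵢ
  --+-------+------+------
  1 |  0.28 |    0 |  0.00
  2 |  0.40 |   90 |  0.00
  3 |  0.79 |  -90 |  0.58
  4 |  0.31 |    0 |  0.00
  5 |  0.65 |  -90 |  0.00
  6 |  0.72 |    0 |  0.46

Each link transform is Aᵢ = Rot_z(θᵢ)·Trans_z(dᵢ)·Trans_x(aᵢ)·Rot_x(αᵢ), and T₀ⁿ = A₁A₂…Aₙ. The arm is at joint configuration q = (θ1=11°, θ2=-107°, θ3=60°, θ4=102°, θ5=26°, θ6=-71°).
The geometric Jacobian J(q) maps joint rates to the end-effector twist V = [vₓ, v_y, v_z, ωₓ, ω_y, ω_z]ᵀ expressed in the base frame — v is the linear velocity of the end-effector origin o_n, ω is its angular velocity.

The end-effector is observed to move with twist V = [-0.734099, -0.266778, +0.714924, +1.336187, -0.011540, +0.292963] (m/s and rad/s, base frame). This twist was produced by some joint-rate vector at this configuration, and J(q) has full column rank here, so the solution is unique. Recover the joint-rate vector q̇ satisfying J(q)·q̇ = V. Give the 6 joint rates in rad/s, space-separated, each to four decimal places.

o_n = [0.4403, 0.3179, 0.1833]
J₁: ẑ×o_n = [-0.3179, 0.4403, 0.0000], ω = ẑ
J2: z=[0.0000, 0.0000, 1.0000] o=[0.2749, 0.0534, 0.0000] → [-0.2644, 0.1655, 0.0000, 0.0000, 0.0000, 1.0000]
J3: z=[-0.9945, 0.1045, 0.0000] o=[0.2330, -0.3444, 0.0000] → [0.0192, 0.1823, -0.6803, -0.9945, 0.1045, 0.0000]
J4: z=[0.0905, 0.8613, 0.5000] o=[-0.3851, -0.6766, 0.6842] → [-0.9286, 0.4581, -0.6209, 0.0905, 0.8613, 0.5000]
J5: z=[0.0905, 0.8613, 0.5000] o=[-0.0801, -0.6762, 0.6283] → [-0.8804, 0.3005, -0.3583, 0.0905, 0.8613, 0.5000]
J6: z=[-0.5711, 0.4562, -0.6824] o=[0.4502, -0.5308, 0.2818] → [0.5342, -0.0496, -0.4802, -0.5711, 0.4562, -0.6824]
q̇ = J⁺·V = [-0.9410, 0.4120, -0.8240, 0.2030, 0.3190, -0.8220]

-0.9410 0.4120 -0.8240 0.2030 0.3190 -0.8220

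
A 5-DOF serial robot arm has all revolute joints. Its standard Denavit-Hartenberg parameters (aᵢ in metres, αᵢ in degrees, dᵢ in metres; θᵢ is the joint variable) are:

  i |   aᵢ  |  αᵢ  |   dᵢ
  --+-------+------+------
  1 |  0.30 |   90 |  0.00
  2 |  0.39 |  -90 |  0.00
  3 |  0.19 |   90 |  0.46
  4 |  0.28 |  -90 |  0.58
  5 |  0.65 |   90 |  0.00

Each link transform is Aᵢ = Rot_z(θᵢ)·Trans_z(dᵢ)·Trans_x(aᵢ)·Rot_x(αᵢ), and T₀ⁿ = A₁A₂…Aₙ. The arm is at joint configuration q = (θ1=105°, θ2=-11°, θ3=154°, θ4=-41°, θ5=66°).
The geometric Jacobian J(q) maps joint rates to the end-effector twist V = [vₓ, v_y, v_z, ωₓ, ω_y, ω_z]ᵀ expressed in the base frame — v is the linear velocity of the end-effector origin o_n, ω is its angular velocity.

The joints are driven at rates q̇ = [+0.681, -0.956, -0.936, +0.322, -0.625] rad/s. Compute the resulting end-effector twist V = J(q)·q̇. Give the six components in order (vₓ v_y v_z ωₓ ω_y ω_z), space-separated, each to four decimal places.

-0.8844 -0.3550 0.0277 -1.0893 -0.0520 -0.7981

o_n = [-0.2855, 0.0958, 0.1307]
J₁: ẑ×o_n = [-0.0958, -0.2855, 0.0000], ω = ẑ
J2: z=[0.9659, 0.2588, 0.0000] o=[-0.0776, 0.2898, 0.0000] → [0.0338, -0.1263, -0.1336, 0.9659, 0.2588, 0.0000]
J3: z=[-0.0494, 0.1843, 0.9816] o=[-0.1767, 0.6596, -0.0744] → [0.5912, -0.0966, 0.0479, -0.0494, 0.1843, 0.9816]
J4: z=[-0.9795, 0.1830, -0.0836] o=[-0.2365, 0.5609, 0.4097] → [-0.0900, -0.2692, 0.4645, -0.9795, 0.1830, -0.0836]
J5: z=[-0.1653, -0.4944, 0.8534] o=[-0.8368, 0.4291, 0.2171] → [0.3272, 0.4562, 0.3277, -0.1653, -0.4944, 0.8534]
V = J·q̇ = [-0.8844, -0.3550, 0.0277, -1.0893, -0.0520, -0.7981]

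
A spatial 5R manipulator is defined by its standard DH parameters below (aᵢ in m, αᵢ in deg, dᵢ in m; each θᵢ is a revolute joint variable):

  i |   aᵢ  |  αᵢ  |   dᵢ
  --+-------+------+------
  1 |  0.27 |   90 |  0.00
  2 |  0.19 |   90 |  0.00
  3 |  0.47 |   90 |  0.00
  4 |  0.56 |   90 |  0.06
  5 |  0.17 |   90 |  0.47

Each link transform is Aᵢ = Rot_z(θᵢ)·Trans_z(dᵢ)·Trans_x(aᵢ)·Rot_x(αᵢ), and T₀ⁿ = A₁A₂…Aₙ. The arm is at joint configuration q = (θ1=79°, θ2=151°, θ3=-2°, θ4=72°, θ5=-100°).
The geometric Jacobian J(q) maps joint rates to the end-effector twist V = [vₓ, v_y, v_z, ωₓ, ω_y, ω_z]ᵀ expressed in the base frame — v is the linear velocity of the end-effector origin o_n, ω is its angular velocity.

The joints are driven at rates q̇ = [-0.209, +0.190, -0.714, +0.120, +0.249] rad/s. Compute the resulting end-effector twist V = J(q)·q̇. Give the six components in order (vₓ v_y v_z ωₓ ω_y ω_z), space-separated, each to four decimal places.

o_n = [-0.0595, -0.6711, 0.9319]
J₁: ẑ×o_n = [0.6711, -0.0595, 0.0000], ω = ẑ
J2: z=[0.9816, -0.1908, 0.0000] o=[0.0515, 0.2650, 0.0000] → [-0.1778, -0.9148, -0.9401, 0.9816, -0.1908, 0.0000]
J3: z=[0.0925, 0.4759, 0.8746] o=[0.0198, 0.1019, 0.0921] → [1.0757, -0.1471, -0.0338, 0.0925, 0.4759, 0.8746]
J4: z=[-0.9752, 0.2207, -0.0169] o=[-0.0747, -0.2982, 0.3198] → [0.1287, 0.5966, 0.3603, -0.9752, 0.2207, -0.0169]
J5: z=[-0.2198, -0.9568, 0.1905] o=[-0.1187, -0.1789, 0.8685] → [0.0331, 0.0252, 0.1648, -0.2198, -0.9568, 0.1905]
V = J·q̇ = [-0.9184, 0.0215, -0.0702, -0.0513, -0.5878, -0.7881]

-0.9184 0.0215 -0.0702 -0.0513 -0.5878 -0.7881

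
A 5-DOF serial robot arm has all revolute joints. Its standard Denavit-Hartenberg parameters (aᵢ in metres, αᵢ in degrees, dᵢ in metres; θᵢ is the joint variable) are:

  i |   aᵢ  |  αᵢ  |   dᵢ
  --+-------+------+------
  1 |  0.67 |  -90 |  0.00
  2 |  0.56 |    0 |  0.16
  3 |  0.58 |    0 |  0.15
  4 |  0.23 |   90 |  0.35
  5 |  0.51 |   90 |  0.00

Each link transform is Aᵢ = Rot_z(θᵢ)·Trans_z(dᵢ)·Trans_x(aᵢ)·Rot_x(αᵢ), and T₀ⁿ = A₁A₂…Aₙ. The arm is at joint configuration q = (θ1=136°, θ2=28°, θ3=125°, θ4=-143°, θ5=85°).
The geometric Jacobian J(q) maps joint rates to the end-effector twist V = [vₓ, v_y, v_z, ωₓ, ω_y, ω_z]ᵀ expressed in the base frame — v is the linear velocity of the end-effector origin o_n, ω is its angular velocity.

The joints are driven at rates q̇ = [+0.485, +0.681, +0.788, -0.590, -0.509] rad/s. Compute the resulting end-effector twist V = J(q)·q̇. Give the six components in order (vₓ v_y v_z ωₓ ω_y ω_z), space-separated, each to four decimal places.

o_n = [-1.4717, -0.2026, -0.5739]
J₁: ẑ×o_n = [0.2026, -1.4717, 0.0000], ω = ẑ
J2: z=[-0.6947, -0.7193, 0.0000] o=[-0.4820, 0.4654, 0.0000] → [0.4128, -0.3986, -0.2479, -0.6947, -0.7193, 0.0000]
J3: z=[-0.6947, -0.7193, 0.0000] o=[-0.9488, 0.6938, -0.2629] → [0.2237, -0.2160, 0.2465, -0.6947, -0.7193, 0.0000]
J4: z=[-0.6947, -0.7193, 0.0000] o=[-0.6812, 0.2269, -0.5262] → [0.0343, -0.0331, -0.2703, -0.6947, -0.7193, 0.0000]
J5: z=[-0.1249, 0.1206, 0.9848] o=[-1.0873, 0.1325, -0.5662] → [0.3290, -0.3795, 0.0882, -0.1249, 0.1206, 0.9848]
V = J·q̇ = [0.3679, -0.9428, 0.1400, -0.5470, -0.6937, -0.0163]

0.3679 -0.9428 0.1400 -0.5470 -0.6937 -0.0163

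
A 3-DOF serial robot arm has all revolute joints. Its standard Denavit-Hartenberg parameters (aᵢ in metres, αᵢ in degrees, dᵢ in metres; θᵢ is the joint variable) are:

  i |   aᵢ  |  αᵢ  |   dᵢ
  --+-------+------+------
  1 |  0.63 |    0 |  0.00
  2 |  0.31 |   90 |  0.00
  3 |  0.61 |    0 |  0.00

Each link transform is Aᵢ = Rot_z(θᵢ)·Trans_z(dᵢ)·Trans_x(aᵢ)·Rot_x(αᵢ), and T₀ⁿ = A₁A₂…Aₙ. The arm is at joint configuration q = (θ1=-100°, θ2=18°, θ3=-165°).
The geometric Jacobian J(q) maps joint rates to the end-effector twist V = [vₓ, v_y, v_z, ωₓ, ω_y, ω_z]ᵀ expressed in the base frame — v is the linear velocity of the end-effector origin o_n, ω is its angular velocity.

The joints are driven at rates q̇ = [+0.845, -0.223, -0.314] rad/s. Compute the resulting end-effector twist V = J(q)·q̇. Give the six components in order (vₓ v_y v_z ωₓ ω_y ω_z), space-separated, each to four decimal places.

o_n = [-0.1483, -0.3439, -0.1579]
J₁: ẑ×o_n = [0.3439, -0.1483, 0.0000], ω = ẑ
J2: z=[0.0000, 0.0000, 1.0000] o=[-0.1094, -0.6204, 0.0000] → [-0.2765, -0.0389, 0.0000, 0.0000, 0.0000, 1.0000]
J3: z=[-0.9903, -0.1392, 0.0000] o=[-0.0663, -0.9274, 0.0000] → [0.0220, -0.1563, -0.5892, -0.9903, -0.1392, 0.0000]
V = J·q̇ = [0.3454, -0.0675, 0.1850, 0.3109, 0.0437, 0.6220]

0.3454 -0.0675 0.1850 0.3109 0.0437 0.6220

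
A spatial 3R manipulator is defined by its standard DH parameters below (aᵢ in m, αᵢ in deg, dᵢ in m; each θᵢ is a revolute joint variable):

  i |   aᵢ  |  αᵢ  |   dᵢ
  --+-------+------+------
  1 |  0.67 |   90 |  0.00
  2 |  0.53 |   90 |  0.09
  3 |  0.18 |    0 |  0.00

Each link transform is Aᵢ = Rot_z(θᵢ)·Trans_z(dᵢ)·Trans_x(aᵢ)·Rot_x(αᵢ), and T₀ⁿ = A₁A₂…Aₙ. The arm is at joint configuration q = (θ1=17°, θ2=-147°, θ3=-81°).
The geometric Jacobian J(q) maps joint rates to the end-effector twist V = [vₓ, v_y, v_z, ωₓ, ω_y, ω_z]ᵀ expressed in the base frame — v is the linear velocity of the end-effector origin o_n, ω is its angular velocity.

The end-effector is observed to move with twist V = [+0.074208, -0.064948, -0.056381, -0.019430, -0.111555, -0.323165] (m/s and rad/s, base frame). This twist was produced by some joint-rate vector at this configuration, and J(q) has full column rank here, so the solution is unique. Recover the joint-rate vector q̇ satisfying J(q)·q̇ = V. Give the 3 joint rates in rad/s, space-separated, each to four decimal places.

o_n = [0.1674, 0.1430, -0.3040]
J₁: ẑ×o_n = [-0.1430, 0.1674, 0.0000], ω = ẑ
J2: z=[0.2924, -0.9563, 0.0000] o=[0.6407, 0.1959, 0.0000] → [0.2907, 0.0889, -0.4681, 0.2924, -0.9563, 0.0000]
J3: z=[-0.5208, -0.1592, 0.8387] o=[0.2420, -0.0201, -0.2887] → [-0.1344, -0.0705, -0.0968, -0.5208, -0.1592, 0.8387]
q̇ = J⁺·V = [-0.4020, 0.1010, 0.0940]

-0.4020 0.1010 0.0940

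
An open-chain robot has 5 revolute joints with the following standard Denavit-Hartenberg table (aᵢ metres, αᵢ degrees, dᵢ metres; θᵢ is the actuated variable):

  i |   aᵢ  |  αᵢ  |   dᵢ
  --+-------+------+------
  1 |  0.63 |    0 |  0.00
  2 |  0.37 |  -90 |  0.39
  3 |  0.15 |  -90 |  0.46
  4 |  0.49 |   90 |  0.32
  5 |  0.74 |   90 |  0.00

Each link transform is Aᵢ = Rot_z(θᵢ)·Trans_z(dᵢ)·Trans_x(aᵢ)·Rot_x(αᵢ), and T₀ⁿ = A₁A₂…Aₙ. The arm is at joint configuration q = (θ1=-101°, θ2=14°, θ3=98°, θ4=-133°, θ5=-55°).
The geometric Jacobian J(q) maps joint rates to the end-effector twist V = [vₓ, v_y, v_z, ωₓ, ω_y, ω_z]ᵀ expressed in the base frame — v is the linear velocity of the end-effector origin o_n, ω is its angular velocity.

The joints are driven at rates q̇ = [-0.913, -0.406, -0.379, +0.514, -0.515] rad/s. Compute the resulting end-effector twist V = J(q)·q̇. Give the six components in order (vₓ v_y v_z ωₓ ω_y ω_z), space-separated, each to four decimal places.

-1.3433 -1.3983 -0.4493 -0.0571 0.5592 -1.6204

o_n = [1.0447, -1.2777, 0.8192]
J₁: ẑ×o_n = [1.2777, 1.0447, -0.0000], ω = ẑ
J2: z=[0.0000, 0.0000, 1.0000] o=[-0.1202, -0.6184, 0.0000] → [0.6592, 1.1649, -0.0000, 0.0000, 0.0000, 1.0000]
J3: z=[0.9986, 0.0523, 0.0000] o=[-0.1008, -0.9879, 0.3900] → [0.0225, -0.4286, -0.3493, 0.9986, 0.0523, 0.0000]
J4: z=[-0.0518, 0.9889, 0.1392] o=[0.3574, -0.9430, 0.2415] → [0.6179, 0.1256, -0.6623, -0.0518, 0.9889, 0.1392]
J5: z=[-0.6757, -0.1373, 0.7242] o=[0.7012, -0.6542, 0.6169] → [0.4237, 0.3855, 0.4685, -0.6757, -0.1373, 0.7242]
V = J·q̇ = [-1.3433, -1.3983, -0.4493, -0.0571, 0.5592, -1.6204]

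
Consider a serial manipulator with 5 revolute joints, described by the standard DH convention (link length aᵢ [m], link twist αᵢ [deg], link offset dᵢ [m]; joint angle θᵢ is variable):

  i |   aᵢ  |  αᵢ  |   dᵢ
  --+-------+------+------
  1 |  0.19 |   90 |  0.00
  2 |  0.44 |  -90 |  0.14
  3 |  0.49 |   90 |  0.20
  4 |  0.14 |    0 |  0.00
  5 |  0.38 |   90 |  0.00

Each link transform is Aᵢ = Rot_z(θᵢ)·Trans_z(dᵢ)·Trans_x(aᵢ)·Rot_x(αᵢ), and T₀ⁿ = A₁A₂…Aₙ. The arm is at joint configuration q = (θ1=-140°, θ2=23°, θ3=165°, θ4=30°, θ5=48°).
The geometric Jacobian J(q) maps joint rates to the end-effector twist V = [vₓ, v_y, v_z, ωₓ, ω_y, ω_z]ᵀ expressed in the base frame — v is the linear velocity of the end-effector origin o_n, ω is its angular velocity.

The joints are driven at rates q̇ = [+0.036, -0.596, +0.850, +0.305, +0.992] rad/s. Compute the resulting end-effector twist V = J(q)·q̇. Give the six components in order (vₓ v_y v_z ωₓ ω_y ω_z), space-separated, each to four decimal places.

o_n = [0.2312, 0.1436, 0.5021]
J₁: ẑ×o_n = [-0.1436, 0.2312, 0.0000], ω = ẑ
J2: z=[-0.6428, 0.7660, 0.0000] o=[-0.1455, -0.1221, 0.0000] → [0.3846, 0.3227, -0.4594, -0.6428, 0.7660, 0.0000]
J3: z=[0.2993, 0.2512, 0.9205] o=[-0.5458, -0.2752, 0.1719] → [-0.3026, 0.6165, -0.0698, 0.2993, 0.2512, 0.9205]
J4: z=[0.4384, -0.8931, 0.1011] o=[-0.0707, -0.0421, 0.1711] → [-0.3144, -0.1146, 0.3510, 0.4384, -0.8931, 0.1011]
J5: z=[0.4384, -0.8931, 0.1011] o=[0.0530, 0.0207, 0.1898] → [-0.2914, -0.1189, 0.2130, 0.4384, -0.8931, 0.1011]
V = J·q̇ = [-0.8765, 0.1871, 0.5329, 1.2061, -1.4014, 0.9496]

-0.8765 0.1871 0.5329 1.2061 -1.4014 0.9496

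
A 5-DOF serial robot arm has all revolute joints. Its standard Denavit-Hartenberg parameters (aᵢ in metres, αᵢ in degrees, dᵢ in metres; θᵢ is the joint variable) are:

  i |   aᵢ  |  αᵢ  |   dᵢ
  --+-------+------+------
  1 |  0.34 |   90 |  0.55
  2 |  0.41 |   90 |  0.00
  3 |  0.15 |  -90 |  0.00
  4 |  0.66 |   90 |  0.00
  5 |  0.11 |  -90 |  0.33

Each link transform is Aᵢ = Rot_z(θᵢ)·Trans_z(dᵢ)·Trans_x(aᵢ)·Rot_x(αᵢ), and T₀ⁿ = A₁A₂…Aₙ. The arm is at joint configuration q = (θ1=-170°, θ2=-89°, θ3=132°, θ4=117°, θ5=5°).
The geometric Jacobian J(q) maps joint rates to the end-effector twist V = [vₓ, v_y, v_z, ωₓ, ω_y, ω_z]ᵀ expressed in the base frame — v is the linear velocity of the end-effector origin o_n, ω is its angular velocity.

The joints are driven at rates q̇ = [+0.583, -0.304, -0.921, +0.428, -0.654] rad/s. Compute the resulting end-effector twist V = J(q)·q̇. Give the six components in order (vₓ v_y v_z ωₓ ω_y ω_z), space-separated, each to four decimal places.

0.2188 -0.8182 -0.6093 -0.4380 -1.1165 0.5221

o_n = [-1.1745, -0.1422, 0.2251]
J₁: ẑ×o_n = [0.1422, -1.1745, 0.0000], ω = ẑ
J2: z=[-0.1736, 0.9848, 0.0000] o=[-0.3348, -0.0590, 0.5500] → [-0.3200, -0.0564, 0.8413, -0.1736, 0.9848, 0.0000]
J3: z=[0.9847, 0.1736, -0.0175] o=[-0.3419, -0.0603, 0.1401] → [0.0133, -0.0692, 0.0639, 0.9847, 0.1736, -0.0175]
J4: z=[0.1290, -0.6567, 0.7430] o=[-0.3595, 0.0498, 0.2404] → [0.1527, -0.6036, -0.5600, 0.1290, -0.6567, 0.7430]
J5: z=[-0.5518, 0.5751, 0.6040] o=[-0.9033, -0.2722, 0.0502] → [0.0220, -0.0673, 0.0842, -0.5518, 0.5751, 0.6040]
V = J·q̇ = [0.2188, -0.8182, -0.6093, -0.4380, -1.1165, 0.5221]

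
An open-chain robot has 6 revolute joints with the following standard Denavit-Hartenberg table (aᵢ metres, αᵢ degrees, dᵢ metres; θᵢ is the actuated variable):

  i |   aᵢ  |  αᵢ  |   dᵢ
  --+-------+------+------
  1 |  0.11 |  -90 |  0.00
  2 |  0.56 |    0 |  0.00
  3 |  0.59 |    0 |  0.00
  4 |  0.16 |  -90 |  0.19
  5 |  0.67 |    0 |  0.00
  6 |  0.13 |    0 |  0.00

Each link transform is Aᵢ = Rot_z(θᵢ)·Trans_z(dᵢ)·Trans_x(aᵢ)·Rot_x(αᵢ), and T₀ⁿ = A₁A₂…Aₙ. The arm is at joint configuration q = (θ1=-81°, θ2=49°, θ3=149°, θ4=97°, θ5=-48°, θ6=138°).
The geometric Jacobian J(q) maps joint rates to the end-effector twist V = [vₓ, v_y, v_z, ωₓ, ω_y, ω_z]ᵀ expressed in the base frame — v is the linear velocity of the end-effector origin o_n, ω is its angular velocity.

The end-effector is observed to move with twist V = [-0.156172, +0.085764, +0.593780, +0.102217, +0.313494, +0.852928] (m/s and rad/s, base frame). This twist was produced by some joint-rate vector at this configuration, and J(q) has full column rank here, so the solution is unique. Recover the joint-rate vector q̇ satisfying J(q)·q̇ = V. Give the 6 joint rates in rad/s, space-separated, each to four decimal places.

0.7160 0.1350 0.5370 -0.5220 0.5910 -0.9150

o_n = [0.5782, -0.0839, 0.3110]
J₁: ẑ×o_n = [0.0839, 0.5782, -0.0000], ω = ẑ
J2: z=[0.9877, 0.1564, 0.0000] o=[0.0172, -0.1086, 0.0000] → [0.0487, -0.3072, -0.0634, 0.9877, 0.1564, 0.0000]
J3: z=[0.9877, 0.1564, 0.0000] o=[0.0747, -0.4715, -0.4226] → [0.1148, -0.7246, 0.3040, 0.9877, 0.1564, 0.0000]
J4: z=[0.9877, 0.1564, 0.0000] o=[-0.0131, 0.0827, -0.2403] → [0.0862, -0.5445, -0.2571, 0.9877, 0.1564, 0.0000]
J5: z=[0.1418, -0.8951, -0.4226] o=[0.1851, 0.0456, -0.0953] → [-0.4185, -0.2237, 0.3334, 0.1418, -0.8951, -0.4226]
J6: z=[0.1418, -0.8951, -0.4226] o=[0.7066, -0.0636, 0.3110] → [-0.0086, 0.0543, -0.1178, 0.1418, -0.8951, -0.4226]
q̇ = J⁺·V = [0.7160, 0.1350, 0.5370, -0.5220, 0.5910, -0.9150]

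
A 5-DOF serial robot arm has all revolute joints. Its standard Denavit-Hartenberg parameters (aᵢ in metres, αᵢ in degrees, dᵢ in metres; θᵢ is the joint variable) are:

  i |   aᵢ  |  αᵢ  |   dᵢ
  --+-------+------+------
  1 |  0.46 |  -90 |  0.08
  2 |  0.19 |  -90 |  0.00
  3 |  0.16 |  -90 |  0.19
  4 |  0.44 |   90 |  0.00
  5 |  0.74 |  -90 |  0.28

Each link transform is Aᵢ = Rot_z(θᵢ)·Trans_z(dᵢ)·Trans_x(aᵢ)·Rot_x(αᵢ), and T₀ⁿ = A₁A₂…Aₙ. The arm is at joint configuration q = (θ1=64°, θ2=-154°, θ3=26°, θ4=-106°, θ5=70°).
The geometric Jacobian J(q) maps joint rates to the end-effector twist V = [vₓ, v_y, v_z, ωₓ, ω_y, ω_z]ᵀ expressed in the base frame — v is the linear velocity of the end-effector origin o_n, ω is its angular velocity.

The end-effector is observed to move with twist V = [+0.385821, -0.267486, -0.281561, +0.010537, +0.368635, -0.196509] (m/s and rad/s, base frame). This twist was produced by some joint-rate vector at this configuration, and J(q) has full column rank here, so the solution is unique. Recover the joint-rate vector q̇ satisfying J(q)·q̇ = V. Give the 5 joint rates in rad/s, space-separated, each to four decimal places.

-0.7080 0.0330 0.6420 -0.0730 0.1270

o_n = [0.9464, 0.8148, 0.6116]
J₁: ẑ×o_n = [-0.8148, 0.9464, 0.0000], ω = ẑ
J2: z=[-0.8988, 0.4384, 0.0000] o=[0.2017, 0.4134, 0.0800] → [0.2330, 0.4778, -0.6872, -0.8988, 0.4384, 0.0000]
J3: z=[0.1922, 0.3940, 0.8988] o=[0.1268, 0.2600, 0.1633] → [-0.3221, 0.6505, -0.2163, 0.1922, 0.3940, 0.8988]
J4: z=[0.9806, -0.0399, -0.1922] o=[0.1697, 0.1879, 0.3971] → [0.1119, -0.3596, 0.6457, 0.9806, -0.0399, -0.1922]
J5: z=[-0.0913, 0.7741, -0.6265] o=[0.2461, 0.4659, 0.7295] → [0.1274, -0.4495, -0.5739, -0.0913, 0.7741, -0.6265]
q̇ = J⁺·V = [-0.7080, 0.0330, 0.6420, -0.0730, 0.1270]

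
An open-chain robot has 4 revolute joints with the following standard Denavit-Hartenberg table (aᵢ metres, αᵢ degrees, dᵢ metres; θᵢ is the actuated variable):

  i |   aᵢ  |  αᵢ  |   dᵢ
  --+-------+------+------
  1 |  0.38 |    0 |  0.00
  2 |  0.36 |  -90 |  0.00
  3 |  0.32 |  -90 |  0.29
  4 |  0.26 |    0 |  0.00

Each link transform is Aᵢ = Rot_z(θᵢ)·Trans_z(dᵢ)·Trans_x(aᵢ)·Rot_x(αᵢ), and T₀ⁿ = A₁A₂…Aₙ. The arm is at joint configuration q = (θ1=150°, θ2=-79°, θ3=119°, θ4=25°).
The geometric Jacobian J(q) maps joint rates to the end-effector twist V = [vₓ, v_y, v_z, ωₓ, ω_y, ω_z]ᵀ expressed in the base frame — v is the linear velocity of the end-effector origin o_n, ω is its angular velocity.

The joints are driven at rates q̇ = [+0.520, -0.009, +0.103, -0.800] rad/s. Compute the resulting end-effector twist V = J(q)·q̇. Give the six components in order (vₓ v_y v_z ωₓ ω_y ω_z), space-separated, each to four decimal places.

o_n = [-0.4699, 0.3343, -0.4860]
J₁: ẑ×o_n = [-0.3343, -0.4699, 0.0000], ω = ẑ
J2: z=[0.0000, 0.0000, 1.0000] o=[-0.3291, 0.1900, 0.0000] → [-0.1443, -0.1408, 0.0000, 0.0000, 0.0000, 1.0000]
J3: z=[-0.9455, 0.3256, 0.0000] o=[-0.2119, 0.5304, 0.0000] → [-0.1582, -0.4595, 0.2694, -0.9455, 0.3256, 0.0000]
J4: z=[-0.2847, -0.8270, 0.4848] o=[-0.5366, 0.4781, -0.2799] → [0.2401, -0.0263, 0.0961, -0.2847, -0.8270, 0.4848]
V = J·q̇ = [-0.3810, -0.2693, -0.0491, 0.1304, 0.6951, 0.1232]

-0.3810 -0.2693 -0.0491 0.1304 0.6951 0.1232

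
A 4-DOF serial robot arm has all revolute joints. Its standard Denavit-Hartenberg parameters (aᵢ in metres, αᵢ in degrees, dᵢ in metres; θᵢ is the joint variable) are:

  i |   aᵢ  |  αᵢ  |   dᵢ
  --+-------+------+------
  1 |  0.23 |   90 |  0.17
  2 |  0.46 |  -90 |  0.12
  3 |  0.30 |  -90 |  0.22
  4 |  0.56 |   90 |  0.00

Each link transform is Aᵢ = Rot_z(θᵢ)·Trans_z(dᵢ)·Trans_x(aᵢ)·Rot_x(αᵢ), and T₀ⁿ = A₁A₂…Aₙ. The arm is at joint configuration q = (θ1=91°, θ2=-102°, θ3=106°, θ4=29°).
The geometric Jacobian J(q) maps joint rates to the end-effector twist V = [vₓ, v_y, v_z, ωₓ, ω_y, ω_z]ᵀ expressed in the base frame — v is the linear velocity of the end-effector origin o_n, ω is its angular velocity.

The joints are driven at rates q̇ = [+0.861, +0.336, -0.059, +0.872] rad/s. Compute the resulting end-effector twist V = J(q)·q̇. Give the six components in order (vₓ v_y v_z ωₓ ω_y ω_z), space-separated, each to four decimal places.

0.1194 -0.9130 -0.0527 0.5742 0.1266 1.6932

o_n = [-0.6414, 0.1181, -0.0563]
J₁: ẑ×o_n = [-0.1181, -0.6414, 0.0000], ω = ẑ
J2: z=[0.9998, 0.0175, 0.0000] o=[-0.0040, 0.2300, 0.1700] → [-0.0039, 0.2263, -0.1007, 0.9998, 0.0175, 0.0000]
J3: z=[-0.0171, 0.9780, -0.2079] o=[0.1176, 0.1364, -0.2799] → [0.2149, 0.1616, 0.7426, -0.0171, 0.9780, -0.2079]
J4: z=[0.2721, 0.2046, 0.9403] o=[-0.1748, 0.3638, -0.2448] → [0.2696, -0.4900, 0.0286, 0.2721, 0.2046, 0.9403]
V = J·q̇ = [0.1194, -0.9130, -0.0527, 0.5742, 0.1266, 1.6932]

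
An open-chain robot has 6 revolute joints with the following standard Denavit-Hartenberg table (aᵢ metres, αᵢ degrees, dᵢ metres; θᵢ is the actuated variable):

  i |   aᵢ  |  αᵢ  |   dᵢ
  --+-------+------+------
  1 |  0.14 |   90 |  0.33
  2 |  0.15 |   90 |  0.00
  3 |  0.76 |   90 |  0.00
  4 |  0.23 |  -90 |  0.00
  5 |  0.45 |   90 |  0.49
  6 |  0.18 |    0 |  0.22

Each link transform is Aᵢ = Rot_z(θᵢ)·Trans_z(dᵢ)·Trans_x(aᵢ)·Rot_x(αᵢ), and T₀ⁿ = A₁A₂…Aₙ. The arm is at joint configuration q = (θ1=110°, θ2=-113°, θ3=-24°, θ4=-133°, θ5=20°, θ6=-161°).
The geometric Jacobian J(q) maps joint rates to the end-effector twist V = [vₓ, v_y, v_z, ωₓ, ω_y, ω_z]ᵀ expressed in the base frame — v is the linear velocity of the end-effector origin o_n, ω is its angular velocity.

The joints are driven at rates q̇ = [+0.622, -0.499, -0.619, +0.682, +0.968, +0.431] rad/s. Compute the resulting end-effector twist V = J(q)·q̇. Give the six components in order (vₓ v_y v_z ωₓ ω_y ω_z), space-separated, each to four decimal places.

-0.2353 -0.8389 -0.4154 -2.0558 0.5635 -0.0237

o_n = [-0.5316, 0.3458, -0.6224]
J₁: ẑ×o_n = [-0.3458, -0.5316, 0.0000], ω = ẑ
J2: z=[0.9397, 0.3420, 0.0000] o=[-0.0479, 0.1316, 0.3300] → [-0.3257, 0.8950, 0.3668, 0.9397, 0.3420, 0.0000]
J3: z=[0.3148, -0.8650, 0.3907] o=[-0.0278, 0.0765, 0.1919] → [0.5991, 0.0595, -0.3510, 0.3148, -0.8650, 0.3907]
J4: z=[-0.9128, -0.1631, 0.3744] o=[-0.2255, -0.2842, -0.4472] → [-0.2073, -0.2745, -0.6250, -0.9128, -0.1631, 0.3744]
J5: z=[-0.4050, 0.2429, -0.8815] o=[-0.2377, -0.0642, -0.3810] → [0.3028, 0.1613, -0.0947, -0.4050, 0.2429, -0.8815]
J6: z=[-0.8758, 0.1738, 0.4502] o=[-0.3180, 0.4842, -0.7489] → [0.0843, 0.0146, 0.1584, -0.8758, 0.1738, 0.4502]
V = J·q̇ = [-0.2353, -0.8389, -0.4154, -2.0558, 0.5635, -0.0237]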